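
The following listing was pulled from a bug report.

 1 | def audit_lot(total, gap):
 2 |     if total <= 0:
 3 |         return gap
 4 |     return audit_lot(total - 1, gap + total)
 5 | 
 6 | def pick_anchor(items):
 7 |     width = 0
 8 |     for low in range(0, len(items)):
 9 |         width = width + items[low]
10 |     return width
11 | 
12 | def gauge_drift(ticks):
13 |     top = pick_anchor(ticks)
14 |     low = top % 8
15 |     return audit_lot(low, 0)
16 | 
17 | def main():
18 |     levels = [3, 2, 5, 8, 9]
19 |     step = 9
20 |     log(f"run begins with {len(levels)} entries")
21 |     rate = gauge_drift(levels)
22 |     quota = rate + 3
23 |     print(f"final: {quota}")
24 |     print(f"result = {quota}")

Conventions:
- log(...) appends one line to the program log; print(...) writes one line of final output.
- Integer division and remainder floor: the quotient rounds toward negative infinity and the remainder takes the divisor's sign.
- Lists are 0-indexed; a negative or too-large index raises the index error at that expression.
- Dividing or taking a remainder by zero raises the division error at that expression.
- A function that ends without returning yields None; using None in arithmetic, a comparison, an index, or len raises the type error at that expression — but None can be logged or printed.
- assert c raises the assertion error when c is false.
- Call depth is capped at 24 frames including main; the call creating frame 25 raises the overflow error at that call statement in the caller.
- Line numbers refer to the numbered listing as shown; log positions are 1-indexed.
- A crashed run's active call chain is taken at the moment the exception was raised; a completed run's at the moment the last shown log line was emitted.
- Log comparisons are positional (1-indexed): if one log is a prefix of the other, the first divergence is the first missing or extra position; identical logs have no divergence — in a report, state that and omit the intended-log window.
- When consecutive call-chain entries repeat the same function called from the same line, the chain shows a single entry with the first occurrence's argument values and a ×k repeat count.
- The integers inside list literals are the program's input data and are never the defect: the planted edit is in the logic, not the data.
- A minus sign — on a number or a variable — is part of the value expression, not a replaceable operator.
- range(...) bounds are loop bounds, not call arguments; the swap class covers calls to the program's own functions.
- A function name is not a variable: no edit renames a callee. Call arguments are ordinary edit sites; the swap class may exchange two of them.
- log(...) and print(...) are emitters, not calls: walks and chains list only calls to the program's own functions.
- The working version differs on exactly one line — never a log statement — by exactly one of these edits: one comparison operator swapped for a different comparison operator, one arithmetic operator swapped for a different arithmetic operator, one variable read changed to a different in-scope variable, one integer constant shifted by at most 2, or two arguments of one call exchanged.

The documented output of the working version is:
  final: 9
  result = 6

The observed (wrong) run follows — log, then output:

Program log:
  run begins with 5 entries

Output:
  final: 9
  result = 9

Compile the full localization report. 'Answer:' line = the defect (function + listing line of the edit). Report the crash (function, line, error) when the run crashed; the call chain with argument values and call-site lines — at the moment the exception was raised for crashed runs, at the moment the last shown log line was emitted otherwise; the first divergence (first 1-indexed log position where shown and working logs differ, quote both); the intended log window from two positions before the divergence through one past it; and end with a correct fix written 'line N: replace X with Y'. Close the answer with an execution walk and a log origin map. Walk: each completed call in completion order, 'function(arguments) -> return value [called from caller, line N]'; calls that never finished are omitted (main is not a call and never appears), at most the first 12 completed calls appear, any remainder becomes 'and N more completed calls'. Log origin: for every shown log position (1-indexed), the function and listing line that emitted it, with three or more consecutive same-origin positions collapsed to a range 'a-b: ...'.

Answer: the defect is in main at line 24.
Key fact: Every logged value matches the working version; the printed result is what differs.
Call chain: main.
First divergence: none; the two logs match at every position.
Execution walk:
  pick_anchor([3, 2, 5, 8, 9]) -> 27  [called from gauge_drift, line 13]
  audit_lot(0, 6) -> 6  [called from audit_lot, line 4]
  audit_lot(1, 5) -> 6  [called from audit_lot, line 4]
  audit_lot(2, 3) -> 6  [called from audit_lot, line 4]
  audit_lot(3, 0) -> 6  [called from gauge_drift, line 15]
  gauge_drift([3, 2, 5, 8, 9]) -> 6  [called from main, line 21]
Origin of each log line:
  1: emitted by main (line 20)
A correct fix: line 24: replace `quota` with `rate`.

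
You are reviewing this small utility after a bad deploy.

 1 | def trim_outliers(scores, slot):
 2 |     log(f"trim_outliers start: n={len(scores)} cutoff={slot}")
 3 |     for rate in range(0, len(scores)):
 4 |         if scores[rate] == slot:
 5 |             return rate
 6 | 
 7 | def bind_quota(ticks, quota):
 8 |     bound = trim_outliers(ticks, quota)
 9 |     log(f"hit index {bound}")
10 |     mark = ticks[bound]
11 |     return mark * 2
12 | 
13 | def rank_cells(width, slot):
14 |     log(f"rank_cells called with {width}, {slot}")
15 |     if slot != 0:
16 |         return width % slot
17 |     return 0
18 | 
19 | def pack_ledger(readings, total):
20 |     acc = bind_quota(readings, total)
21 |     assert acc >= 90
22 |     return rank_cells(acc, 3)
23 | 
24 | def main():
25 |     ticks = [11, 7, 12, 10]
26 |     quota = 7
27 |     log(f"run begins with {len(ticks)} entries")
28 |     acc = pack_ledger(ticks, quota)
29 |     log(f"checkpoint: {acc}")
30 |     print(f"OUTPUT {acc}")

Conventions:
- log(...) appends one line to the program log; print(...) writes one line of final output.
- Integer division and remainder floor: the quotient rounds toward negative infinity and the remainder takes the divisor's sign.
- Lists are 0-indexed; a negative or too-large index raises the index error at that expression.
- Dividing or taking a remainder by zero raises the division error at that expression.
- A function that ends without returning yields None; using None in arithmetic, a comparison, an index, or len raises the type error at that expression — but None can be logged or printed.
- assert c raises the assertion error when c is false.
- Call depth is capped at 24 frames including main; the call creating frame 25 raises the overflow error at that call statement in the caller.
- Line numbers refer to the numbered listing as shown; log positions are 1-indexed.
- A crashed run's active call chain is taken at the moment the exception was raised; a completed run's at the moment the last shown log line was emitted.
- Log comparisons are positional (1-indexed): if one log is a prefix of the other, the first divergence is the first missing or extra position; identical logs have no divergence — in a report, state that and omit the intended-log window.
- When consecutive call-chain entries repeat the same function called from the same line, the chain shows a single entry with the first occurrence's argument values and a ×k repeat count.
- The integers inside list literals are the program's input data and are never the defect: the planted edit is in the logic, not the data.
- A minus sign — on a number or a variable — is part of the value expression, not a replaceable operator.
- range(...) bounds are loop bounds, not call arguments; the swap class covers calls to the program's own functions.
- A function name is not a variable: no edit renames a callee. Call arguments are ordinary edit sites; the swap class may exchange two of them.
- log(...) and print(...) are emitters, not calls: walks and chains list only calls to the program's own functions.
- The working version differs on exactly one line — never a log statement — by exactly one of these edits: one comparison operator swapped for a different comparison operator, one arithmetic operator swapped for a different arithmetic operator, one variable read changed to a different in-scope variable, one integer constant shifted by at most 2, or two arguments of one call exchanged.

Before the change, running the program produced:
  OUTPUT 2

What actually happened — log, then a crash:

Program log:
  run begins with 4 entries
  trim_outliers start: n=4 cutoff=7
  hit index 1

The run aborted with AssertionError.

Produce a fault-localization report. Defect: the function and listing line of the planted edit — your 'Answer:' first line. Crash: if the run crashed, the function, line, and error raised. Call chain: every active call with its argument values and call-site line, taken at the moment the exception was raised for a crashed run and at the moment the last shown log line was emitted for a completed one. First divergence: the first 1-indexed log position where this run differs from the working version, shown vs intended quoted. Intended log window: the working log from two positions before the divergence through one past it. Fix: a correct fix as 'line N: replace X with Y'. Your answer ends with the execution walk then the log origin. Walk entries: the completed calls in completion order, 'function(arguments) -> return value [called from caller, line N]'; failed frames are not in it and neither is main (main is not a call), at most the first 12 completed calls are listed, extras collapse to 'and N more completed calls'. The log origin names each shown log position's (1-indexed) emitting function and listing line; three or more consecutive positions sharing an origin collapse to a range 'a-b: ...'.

Answer: the defect is in pack_ledger at line 21.
Key observation: The log ends early — 3 lines, where the working version next logs 'rank_cells called with 14, 3'.
Crash: pack_ledger, line 21, AssertionError.
Call chain: main -> pack_ledger([11, 7, 12, 10], 7) (called at line 28).
First divergence: position 4 (shown log ended at 3 lines; the working version continues: 'rank_cells called with 14, 3').
Intended log window:
  2: trim_outliers start: n=4 cutoff=7
  3: hit index 1
  4: rank_cells called with 14, 3
  5: checkpoint: 2
Execution walk:
  trim_outliers([11, 7, 12, 10], 7) -> 1  [called from bind_quota, line 8]
  bind_quota([11, 7, 12, 10], 7) -> 14  [called from pack_ledger, line 20]
Log origin:
  1: from main, line 27
  2: from trim_outliers, line 2
  3: from bind_quota, line 9
A correct fix: line 21: replace `>=` with `<=`.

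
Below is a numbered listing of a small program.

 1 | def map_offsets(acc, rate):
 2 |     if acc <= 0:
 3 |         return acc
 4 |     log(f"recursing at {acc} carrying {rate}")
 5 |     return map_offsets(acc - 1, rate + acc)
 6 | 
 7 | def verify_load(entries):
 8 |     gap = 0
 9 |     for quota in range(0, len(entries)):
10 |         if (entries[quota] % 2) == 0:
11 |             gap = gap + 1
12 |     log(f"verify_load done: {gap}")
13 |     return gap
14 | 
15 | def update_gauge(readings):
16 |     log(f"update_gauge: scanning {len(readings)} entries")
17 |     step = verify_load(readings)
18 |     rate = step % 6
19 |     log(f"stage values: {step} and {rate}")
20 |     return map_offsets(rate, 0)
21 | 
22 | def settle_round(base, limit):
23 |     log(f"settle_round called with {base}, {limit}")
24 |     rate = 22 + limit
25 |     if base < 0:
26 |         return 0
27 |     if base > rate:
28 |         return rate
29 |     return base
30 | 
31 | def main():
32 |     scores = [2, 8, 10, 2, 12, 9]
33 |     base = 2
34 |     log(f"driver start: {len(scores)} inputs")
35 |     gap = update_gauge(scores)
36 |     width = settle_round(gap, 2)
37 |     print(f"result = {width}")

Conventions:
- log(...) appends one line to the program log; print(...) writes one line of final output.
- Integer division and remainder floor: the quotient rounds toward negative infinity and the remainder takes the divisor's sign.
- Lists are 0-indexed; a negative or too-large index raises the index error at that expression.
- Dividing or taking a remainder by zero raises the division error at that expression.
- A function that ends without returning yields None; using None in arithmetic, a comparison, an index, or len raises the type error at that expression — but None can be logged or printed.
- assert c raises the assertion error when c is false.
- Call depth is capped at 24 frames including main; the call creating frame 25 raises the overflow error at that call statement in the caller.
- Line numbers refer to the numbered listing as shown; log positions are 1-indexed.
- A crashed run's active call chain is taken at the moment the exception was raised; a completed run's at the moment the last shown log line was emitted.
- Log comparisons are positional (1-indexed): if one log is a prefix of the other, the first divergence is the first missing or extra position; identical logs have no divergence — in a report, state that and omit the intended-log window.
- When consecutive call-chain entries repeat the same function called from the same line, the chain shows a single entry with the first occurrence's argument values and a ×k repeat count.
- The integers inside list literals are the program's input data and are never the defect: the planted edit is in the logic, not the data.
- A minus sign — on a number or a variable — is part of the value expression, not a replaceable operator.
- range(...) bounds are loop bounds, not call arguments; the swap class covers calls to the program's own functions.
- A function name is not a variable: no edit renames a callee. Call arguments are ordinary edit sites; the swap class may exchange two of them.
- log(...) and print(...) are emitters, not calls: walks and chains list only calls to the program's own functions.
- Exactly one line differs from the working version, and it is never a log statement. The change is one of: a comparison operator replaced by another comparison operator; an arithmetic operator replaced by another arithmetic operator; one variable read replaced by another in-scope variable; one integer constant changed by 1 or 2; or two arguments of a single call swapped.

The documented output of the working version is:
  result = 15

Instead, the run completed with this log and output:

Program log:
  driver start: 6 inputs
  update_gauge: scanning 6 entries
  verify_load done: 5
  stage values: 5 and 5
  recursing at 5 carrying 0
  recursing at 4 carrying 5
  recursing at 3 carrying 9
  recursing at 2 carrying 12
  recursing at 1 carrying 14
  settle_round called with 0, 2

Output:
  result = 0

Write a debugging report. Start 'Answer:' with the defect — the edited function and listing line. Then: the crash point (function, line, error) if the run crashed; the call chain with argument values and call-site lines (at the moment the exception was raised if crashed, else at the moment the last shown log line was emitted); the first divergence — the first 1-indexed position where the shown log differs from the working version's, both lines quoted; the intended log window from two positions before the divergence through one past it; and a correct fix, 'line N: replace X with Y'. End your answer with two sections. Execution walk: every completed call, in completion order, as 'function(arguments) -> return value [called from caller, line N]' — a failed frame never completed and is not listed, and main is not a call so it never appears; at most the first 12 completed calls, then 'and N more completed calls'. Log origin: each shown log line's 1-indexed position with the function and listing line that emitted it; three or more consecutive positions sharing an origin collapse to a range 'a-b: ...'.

Answer: the defect is in map_offsets at line 3.
Key fact: Everything matches until log position 10, which reads 'settle_round called with 0, 2' in place of 'settle_round called with 15, 2'.
Call chain: main -> settle_round(0, 2) (called at line 36).
First divergence: position 10; shown 'settle_round called with 0, 2' vs intended 'settle_round called with 15, 2'.
Intended log window:
  8: recursing at 2 carrying 12
  9: recursing at 1 carrying 14
  10: settle_round called with 15, 2
Execution walk:
  verify_load([2, 8, 10, 2, 12, 9]) -> 5  [called from update_gauge, line 17]
  map_offsets(0, 15) -> 0  [called from map_offsets, line 5]
  map_offsets(1, 14) -> 0  [called from map_offsets, line 5]
  map_offsets(2, 12) -> 0  [called from map_offsets, line 5]
  map_offsets(3, 9) -> 0  [called from map_offsets, line 5]
  map_offsets(4, 5) -> 0  [called from map_offsets, line 5]
  map_offsets(5, 0) -> 0  [called from update_gauge, line 20]
  update_gauge([2, 8, 10, 2, 12, 9]) -> 0  [called from main, line 35]
  settle_round(0, 2) -> 0  [called from main, line 36]
Log origins:
  1: from main, line 34
  2: from update_gauge, line 16
  3: from verify_load, line 12
  4: from update_gauge, line 19
  5-9: from map_offsets, line 4
  10: from settle_round, line 23
A correct fix: line 3: replace `acc` with `rate`.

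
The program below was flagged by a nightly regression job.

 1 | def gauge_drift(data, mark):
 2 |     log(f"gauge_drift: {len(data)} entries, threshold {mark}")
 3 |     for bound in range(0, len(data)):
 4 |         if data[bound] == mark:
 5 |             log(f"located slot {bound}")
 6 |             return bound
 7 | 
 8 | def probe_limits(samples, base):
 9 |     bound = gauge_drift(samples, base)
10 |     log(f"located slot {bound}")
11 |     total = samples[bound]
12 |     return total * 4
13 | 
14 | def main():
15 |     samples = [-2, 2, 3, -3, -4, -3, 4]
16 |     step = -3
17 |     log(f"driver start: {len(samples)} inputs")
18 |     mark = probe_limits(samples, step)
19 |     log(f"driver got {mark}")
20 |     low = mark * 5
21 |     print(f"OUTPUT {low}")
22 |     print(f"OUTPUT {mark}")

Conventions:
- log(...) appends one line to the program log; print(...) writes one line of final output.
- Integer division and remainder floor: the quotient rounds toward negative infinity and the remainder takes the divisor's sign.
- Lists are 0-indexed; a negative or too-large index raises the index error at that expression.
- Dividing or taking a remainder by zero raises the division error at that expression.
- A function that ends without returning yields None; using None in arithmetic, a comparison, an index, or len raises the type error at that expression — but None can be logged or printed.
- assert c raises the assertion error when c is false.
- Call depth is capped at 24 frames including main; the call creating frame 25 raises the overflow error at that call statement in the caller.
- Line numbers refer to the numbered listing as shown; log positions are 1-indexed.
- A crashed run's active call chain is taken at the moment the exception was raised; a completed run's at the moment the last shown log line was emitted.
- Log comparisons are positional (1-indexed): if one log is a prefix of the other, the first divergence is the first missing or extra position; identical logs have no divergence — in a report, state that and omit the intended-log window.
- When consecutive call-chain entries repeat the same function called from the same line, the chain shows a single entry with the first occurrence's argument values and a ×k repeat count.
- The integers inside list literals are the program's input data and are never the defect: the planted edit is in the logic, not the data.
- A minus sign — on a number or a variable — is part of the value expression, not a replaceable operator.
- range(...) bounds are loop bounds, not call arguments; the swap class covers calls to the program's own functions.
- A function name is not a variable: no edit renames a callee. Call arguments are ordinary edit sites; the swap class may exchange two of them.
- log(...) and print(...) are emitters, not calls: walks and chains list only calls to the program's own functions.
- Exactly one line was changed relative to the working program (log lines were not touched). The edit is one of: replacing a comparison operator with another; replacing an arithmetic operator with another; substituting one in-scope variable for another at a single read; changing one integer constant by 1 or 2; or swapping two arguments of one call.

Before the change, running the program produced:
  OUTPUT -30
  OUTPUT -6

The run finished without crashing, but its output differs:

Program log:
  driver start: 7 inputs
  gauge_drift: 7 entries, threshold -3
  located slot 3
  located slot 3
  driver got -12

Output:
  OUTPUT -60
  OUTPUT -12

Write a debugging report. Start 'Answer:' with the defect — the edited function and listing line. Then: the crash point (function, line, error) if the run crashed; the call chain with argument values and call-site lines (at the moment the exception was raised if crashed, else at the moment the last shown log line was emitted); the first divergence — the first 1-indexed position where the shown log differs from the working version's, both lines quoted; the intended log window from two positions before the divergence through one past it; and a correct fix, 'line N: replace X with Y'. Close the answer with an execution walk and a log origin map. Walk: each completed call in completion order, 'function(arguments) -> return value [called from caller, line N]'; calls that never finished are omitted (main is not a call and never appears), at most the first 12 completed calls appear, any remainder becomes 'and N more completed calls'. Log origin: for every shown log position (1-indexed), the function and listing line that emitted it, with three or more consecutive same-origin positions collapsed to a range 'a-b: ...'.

Answer: the defect is in probe_limits at line 12.
Key observation: Position 5 is the first bad log line: 'driver got -12' should read 'driver got -6'.
Call chain: main.
First divergence: position 5; shown 'driver got -12' vs intended 'driver got -6'.
Intended log window:
  3: located slot 3
  4: located slot 3
  5: driver got -6
Execution walk:
  gauge_drift([-2, 2, 3, -3, -4, -3, 4], -3) -> 3  [called from probe_limits, line 9]
  probe_limits([-2, 2, 3, -3, -4, -3, 4], -3) -> -12  [called from main, line 18]
Origin of each log line:
  1: from main, line 17
  2: from gauge_drift, line 2
  3: from gauge_drift, line 5
  4: from probe_limits, line 10
  5: from main, line 19
A correct fix: line 12: replace `4` with `2`.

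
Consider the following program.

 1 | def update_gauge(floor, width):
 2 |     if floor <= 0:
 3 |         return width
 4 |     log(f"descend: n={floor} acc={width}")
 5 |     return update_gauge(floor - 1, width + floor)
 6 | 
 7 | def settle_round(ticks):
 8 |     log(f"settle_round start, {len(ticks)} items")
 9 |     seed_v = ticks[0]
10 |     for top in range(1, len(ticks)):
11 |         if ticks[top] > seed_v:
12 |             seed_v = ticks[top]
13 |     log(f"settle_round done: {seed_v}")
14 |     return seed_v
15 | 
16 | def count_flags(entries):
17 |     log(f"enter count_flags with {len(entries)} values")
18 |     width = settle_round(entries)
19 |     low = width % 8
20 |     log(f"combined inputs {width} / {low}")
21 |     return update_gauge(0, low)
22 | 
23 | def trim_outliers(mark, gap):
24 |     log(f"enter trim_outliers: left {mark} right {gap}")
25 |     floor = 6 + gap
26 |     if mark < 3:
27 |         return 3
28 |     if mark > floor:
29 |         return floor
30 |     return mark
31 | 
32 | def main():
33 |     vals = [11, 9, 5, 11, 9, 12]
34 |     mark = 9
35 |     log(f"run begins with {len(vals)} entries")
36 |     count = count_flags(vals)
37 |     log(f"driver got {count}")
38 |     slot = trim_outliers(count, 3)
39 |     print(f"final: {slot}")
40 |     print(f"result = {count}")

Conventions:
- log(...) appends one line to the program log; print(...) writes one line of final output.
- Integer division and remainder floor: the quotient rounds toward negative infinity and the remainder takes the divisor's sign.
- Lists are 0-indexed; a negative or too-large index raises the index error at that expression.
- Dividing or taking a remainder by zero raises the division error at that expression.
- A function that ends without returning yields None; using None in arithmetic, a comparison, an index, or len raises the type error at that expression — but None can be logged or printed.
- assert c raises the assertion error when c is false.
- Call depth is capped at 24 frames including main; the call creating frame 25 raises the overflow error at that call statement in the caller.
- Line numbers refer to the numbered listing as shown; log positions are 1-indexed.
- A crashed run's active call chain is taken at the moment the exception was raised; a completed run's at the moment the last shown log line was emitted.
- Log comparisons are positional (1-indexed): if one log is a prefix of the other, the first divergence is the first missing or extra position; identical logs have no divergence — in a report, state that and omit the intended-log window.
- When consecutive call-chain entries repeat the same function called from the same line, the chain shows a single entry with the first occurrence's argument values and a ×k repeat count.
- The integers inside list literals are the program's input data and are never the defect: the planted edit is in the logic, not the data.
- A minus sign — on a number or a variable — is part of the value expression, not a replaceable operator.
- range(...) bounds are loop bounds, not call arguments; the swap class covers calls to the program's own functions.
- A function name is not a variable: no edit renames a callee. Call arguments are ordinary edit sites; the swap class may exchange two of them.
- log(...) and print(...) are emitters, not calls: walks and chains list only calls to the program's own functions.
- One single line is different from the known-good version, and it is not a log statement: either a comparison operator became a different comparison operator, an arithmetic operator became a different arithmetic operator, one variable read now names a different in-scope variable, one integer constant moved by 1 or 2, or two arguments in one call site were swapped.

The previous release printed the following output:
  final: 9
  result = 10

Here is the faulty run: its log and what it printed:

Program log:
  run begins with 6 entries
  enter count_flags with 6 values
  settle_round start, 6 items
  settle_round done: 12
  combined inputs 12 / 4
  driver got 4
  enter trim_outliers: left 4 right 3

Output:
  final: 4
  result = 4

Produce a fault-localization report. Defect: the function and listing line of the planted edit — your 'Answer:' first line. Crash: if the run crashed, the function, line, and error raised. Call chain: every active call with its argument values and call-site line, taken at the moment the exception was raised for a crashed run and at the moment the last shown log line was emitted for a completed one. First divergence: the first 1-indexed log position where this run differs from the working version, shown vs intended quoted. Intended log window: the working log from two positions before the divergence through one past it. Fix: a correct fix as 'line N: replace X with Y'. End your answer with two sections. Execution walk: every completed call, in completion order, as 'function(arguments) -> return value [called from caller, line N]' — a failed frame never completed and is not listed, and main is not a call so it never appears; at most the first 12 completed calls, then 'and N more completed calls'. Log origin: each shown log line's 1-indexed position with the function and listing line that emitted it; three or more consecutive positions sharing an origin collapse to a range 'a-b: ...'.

Answer: the defect is in count_flags at line 21.
Core observation: The log first diverges at position 6: the faulty run prints 'driver got 4' where the working version prints 'descend: n=4 acc=0'.
Call chain: main -> trim_outliers(4, 3) (called at line 38).
First divergence: position 6; shown 'driver got 4' vs intended 'descend: n=4 acc=0'.
Intended log window:
  4: settle_round done: 12
  5: combined inputs 12 / 4
  6: descend: n=4 acc=0
  7: descend: n=3 acc=4
Execution walk:
  settle_round([11, 9, 5, 11, 9, 12]) -> 12  [called from count_flags, line 18]
  update_gauge(0, 4) -> 4  [called from count_flags, line 21]
  count_flags([11, 9, 5, 11, 9, 12]) -> 4  [called from main, line 36]
  trim_outliers(4, 3) -> 4  [called from main, line 38]
Log origins:
  1: emitted by main (line 35)
  2: emitted by count_flags (line 17)
  3: emitted by settle_round (line 8)
  4: emitted by settle_round (line 13)
  5: emitted by count_flags (line 20)
  6: emitted by main (line 37)
  7: emitted by trim_outliers (line 24)
A correct fix: line 21: replace `update_gauge(0, low)` with `update_gauge(low, 0)`.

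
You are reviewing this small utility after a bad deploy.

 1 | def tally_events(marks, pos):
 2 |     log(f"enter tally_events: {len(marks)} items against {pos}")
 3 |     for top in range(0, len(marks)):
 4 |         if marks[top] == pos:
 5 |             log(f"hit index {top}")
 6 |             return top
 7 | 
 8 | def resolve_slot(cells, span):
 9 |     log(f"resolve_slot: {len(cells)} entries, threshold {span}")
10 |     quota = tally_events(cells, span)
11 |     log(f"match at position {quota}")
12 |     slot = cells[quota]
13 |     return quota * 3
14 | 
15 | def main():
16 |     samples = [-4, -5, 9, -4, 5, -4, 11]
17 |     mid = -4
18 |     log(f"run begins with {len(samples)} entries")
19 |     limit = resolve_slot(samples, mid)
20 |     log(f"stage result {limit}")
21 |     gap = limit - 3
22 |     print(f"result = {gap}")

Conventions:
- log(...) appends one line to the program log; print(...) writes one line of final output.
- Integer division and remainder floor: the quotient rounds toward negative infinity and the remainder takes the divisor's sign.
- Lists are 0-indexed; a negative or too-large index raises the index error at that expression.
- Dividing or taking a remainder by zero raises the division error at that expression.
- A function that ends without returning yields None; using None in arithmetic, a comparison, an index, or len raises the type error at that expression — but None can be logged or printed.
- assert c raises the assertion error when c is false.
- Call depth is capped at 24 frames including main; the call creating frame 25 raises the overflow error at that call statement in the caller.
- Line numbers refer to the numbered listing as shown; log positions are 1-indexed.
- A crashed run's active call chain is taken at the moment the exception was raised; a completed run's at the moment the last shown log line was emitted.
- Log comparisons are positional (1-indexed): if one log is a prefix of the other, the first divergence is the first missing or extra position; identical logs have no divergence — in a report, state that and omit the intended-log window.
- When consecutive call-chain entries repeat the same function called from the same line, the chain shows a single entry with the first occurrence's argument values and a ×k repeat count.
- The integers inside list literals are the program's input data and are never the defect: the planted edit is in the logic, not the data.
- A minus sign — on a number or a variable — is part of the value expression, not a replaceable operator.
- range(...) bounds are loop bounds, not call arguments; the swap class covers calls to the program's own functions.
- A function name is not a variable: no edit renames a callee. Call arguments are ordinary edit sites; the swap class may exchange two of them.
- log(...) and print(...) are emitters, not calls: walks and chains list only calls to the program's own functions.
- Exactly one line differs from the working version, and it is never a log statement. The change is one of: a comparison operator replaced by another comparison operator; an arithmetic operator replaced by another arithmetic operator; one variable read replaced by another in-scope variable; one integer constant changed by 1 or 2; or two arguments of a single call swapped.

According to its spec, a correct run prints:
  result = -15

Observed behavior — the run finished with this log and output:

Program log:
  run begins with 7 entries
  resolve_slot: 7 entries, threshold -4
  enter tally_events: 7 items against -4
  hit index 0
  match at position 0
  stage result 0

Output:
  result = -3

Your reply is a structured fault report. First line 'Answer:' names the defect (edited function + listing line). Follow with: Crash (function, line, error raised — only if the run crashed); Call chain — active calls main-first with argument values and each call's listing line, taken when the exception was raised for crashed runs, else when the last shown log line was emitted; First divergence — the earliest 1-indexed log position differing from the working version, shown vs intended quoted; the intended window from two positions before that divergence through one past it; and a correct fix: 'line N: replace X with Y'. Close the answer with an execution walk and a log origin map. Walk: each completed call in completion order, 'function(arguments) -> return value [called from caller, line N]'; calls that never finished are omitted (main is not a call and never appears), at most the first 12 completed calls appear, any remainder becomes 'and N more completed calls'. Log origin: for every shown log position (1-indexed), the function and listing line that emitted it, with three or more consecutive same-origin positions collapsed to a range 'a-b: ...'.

Answer: the defect is in resolve_slot at line 13.
Key observation: Position 6 is the first bad log line: 'stage result 0' should read 'stage result -12'.
Call chain: main.
First divergence: at position 6 the run shows 'stage result 0' where the working version logs 'stage result -12'.
Intended log window:
  4: hit index 0
  5: match at position 0
  6: stage result -12
Execution walk:
  tally_events([-4, -5, 9, -4, 5, -4, 11], -4) -> 0  [called from resolve_slot, line 10]
  resolve_slot([-4, -5, 9, -4, 5, -4, 11], -4) -> 0  [called from main, line 19]
Log origins:
  1: logged in main at line 18
  2: logged in resolve_slot at line 9
  3: logged in tally_events at line 2
  4: logged in tally_events at line 5
  5: logged in resolve_slot at line 11
  6: logged in main at line 20
A correct fix: line 13: replace `quota` with `slot`.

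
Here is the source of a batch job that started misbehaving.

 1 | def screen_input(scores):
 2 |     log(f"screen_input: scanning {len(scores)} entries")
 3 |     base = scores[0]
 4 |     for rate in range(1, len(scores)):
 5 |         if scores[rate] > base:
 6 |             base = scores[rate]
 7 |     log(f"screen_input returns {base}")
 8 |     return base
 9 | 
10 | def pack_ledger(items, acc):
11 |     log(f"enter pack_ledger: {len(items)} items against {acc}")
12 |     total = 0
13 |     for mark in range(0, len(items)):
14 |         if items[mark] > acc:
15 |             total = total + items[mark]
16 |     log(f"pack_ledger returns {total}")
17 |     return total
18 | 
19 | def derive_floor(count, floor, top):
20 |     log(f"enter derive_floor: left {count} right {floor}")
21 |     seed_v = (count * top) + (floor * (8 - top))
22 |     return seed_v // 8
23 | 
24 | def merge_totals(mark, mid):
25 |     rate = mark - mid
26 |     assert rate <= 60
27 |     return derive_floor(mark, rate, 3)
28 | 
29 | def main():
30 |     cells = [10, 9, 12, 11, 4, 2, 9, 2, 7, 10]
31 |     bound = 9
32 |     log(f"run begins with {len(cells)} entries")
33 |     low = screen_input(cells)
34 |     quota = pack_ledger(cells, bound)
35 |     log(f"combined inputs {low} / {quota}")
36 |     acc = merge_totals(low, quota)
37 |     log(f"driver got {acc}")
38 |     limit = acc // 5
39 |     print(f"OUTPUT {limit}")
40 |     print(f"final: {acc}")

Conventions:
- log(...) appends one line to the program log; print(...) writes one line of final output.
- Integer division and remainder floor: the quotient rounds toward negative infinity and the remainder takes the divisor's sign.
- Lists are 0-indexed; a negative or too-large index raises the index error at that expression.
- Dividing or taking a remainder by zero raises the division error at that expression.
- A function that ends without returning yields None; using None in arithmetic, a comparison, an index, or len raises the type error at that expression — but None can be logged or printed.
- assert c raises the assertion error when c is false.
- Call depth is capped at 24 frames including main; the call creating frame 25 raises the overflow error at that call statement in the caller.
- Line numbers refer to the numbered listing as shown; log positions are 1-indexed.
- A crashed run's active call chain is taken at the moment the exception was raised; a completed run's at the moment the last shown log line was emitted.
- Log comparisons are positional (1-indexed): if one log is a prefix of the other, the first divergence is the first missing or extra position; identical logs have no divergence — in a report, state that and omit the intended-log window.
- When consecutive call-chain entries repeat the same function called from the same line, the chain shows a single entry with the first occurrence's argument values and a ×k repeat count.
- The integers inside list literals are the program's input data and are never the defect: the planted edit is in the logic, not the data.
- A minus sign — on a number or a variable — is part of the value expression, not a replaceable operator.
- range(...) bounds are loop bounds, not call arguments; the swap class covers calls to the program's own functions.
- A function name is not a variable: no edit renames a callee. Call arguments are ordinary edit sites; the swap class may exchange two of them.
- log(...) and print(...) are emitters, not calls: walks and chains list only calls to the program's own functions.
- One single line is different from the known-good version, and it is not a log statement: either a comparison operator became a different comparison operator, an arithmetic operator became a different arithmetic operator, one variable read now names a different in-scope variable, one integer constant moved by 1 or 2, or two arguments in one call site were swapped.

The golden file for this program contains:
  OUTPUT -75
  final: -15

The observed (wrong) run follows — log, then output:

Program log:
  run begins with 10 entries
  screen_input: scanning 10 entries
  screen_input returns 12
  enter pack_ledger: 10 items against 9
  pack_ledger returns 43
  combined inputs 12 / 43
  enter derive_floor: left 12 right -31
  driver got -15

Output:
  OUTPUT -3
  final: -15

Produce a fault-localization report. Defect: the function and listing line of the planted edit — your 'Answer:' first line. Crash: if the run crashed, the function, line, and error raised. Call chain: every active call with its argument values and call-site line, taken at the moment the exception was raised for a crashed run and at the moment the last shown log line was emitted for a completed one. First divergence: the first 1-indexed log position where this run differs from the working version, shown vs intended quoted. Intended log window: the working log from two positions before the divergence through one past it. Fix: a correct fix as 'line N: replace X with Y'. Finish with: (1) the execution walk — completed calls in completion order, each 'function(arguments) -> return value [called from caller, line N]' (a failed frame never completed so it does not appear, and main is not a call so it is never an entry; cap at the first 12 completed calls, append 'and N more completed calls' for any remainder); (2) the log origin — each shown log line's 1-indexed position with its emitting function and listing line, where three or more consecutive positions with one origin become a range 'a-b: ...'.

Answer: the defect is in main at line 38.
Core observation: Nothing in the log betrays the bug — only the output does.
Call chain: main.
First divergence: none — the logs agree in full.
Execution walk:
  screen_input([10, 9, 12, 11, 4, 2, 9, 2, 7, 10]) -> 12  [called from main, line 33]
  pack_ledger([10, 9, 12, 11, 4, 2, 9, 2, 7, 10], 9) -> 43  [called from main, line 34]
  derive_floor(12, -31, 3) -> -15  [called from merge_totals, line 27]
  merge_totals(12, 43) -> -15  [called from main, line 36]
Log origin:
  1: logged in main at line 32
  2: logged in screen_input at line 2
  3: logged in screen_input at line 7
  4: logged in pack_ledger at line 11
  5: logged in pack_ledger at line 16
  6: logged in main at line 35
  7: logged in derive_floor at line 20
  8: logged in main at line 37
A correct fix: line 38: replace `//` with `*`.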